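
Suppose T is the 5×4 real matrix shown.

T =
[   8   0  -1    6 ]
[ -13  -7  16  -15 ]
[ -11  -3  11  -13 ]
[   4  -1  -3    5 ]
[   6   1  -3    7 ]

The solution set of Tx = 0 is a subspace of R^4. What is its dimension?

0

Row reduce to echelon form.
R2 ← R2 + (13/8)·R1: [0, -7, 115/8, -21/4]
R3 ← R3 + (11/8)·R1: [0, -3, 77/8, -19/4]
R4 ← R4 − (1/2)·R1: [0, -1, -5/2, 2]
R5 ← R5 − (3/4)·R1: [0, 1, -9/4, 5/2]
R3 ← R3 − (3/7)·R2: [0, 0, 97/28, -5/2]
R4 ← R4 − (1/7)·R2: [0, 0, -255/56, 11/4]
R5 ← R5 + (1/7)·R2: [0, 0, -11/56, 7/4]
R4 ← R4 + (255/194)·R3: [0, 0, 0, -52/97]
R5 ← R5 + (11/194)·R3: [0, 0, 0, 156/97]
R5 ← R5 + (3)·R4: [0, 0, 0, 0]
4 nonzero rows, so rank(T) = 4.
T has 4 columns; by rank–nullity, nullity = 4 − 4 = 0.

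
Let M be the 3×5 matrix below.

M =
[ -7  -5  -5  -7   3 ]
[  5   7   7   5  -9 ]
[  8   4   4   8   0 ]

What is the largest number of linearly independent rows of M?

2

Row reduce to echelon form.
R2 ← R2 + (5/7)·R1: [0, 24/7, 24/7, 0, -48/7]
R3 ← R3 + (8/7)·R1: [0, -12/7, -12/7, 0, 24/7]
R3 ← R3 + (1/2)·R2: [0, 0, 0, 0, 0]
Echelon form has 2 nonzero rows, so rank(M) = 2.
The rank gives the maximum number of linearly independent rows: 2.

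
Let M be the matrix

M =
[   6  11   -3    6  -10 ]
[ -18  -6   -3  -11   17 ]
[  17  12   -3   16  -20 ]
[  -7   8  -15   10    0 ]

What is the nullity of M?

Row reduce to echelon form.
R2 ← R2 + (3)·R1: [0, 27, -12, 7, -13]
R3 ← R3 − (17/6)·R1: [0, -115/6, 11/2, -1, 25/3]
R4 ← R4 + (7/6)·R1: [0, 125/6, -37/2, 17, -35/3]
R3 ← R3 + (115/162)·R2: [0, 0, -163/54, 643/162, -145/162]
R4 ← R4 − (125/162)·R2: [0, 0, -499/54, 1879/162, -265/162]
R4 ← R4 − (499/163)·R3: [0, 0, 0, -90/163, 180/163]
4 nonzero rows, so rank(M) = 4.
M has 5 columns; by rank–nullity, nullity = 5 − 4 = 1.

1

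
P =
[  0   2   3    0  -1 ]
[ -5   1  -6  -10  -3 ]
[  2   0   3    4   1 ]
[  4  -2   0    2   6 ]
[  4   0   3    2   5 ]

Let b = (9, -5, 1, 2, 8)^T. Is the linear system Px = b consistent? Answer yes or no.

no

Row reduce the augmented matrix [P | b].
Swap R1 ↔ R2
R3 ← R3 + (2/5)·R1: [0, 2/5, 3/5, 0, -1/5, -1]
R4 ← R4 + (4/5)·R1: [0, -6/5, -24/5, -6, 18/5, -2]
R5 ← R5 + (4/5)·R1: [0, 4/5, -9/5, -6, 13/5, 4]
R3 ← R3 − (1/5)·R2: [0, 0, 0, 0, 0, -14/5]
R4 ← R4 + (3/5)·R2: [0, 0, -3, -6, 3, 17/5]
R5 ← R5 − (2/5)·R2: [0, 0, -3, -6, 3, 2/5]
Swap R3 ↔ R4
R5 ← R5 − R3: [0, 0, 0, 0, 0, -3]
R5 ← R5 − (15/14)·R4: [0, 0, 0, 0, 0, 0]
The echelon form has 4 nonzero rows; the last pivot sits in the augmented column, so rank(P) = 3 but rank([P|b]) = 4.
Since the ranks differ, the system is inconsistent.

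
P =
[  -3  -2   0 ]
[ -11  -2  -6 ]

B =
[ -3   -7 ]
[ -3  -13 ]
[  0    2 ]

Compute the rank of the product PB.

2

First compute PB:
[[ 15,  47],
 [ 39,  91]]
Now row reduce the product.
R2 ← R2 − (13/5)·R1: [0, -156/5]
2 nonzero rows, so rank(PB) = 2.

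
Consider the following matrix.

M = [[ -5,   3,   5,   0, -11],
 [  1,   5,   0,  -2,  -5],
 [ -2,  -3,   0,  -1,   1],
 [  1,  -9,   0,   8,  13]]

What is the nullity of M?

2

Row reduce to echelon form.
R2 ← R2 + (1/5)·R1: [0, 28/5, 1, -2, -36/5]
R3 ← R3 − (2/5)·R1: [0, -21/5, -2, -1, 27/5]
R4 ← R4 + (1/5)·R1: [0, -42/5, 1, 8, 54/5]
R3 ← R3 + (3/4)·R2: [0, 0, -5/4, -5/2, 0]
R4 ← R4 + (3/2)·R2: [0, 0, 5/2, 5, 0]
R4 ← R4 + (2)·R3: [0, 0, 0, 0, 0]
3 nonzero rows, so rank(M) = 3.
M has 5 columns; by rank–nullity, nullity = 5 − 3 = 2.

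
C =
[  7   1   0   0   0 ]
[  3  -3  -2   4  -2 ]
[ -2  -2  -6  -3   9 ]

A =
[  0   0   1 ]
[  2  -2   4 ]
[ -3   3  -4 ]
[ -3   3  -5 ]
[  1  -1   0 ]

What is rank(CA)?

2

First compute CA:
[[  2,  -2,  11],
 [-14,  14, -21],
 [ 32, -32,  29]]
Now row reduce the product.
R2 ← R2 + (7)·R1: [0, 0, 56]
R3 ← R3 − (16)·R1: [0, 0, -147]
R3 ← R3 + (21/8)·R2: [0, 0, 0]
2 nonzero rows, so rank(CA) = 2.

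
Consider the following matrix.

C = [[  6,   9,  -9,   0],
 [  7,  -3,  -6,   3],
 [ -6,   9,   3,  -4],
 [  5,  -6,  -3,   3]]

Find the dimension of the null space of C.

2

Row reduce to echelon form.
R2 ← R2 − (7/6)·R1: [0, -27/2, 9/2, 3]
R3 ← R3 + R1: [0, 18, -6, -4]
R4 ← R4 − (5/6)·R1: [0, -27/2, 9/2, 3]
R3 ← R3 + (4/3)·R2: [0, 0, 0, 0]
R4 ← R4 − R2: [0, 0, 0, 0]
2 nonzero rows, so rank(C) = 2.
C has 4 columns; by rank–nullity, nullity = 4 − 2 = 2.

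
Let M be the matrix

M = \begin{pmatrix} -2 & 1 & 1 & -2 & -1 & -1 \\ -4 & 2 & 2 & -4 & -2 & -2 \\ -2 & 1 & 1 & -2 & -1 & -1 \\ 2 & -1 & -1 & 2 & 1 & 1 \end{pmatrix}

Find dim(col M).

Row reduce to echelon form.
R2 ← R2 − (2)·R1: [0, 0, 0, 0, 0, 0]
R3 ← R3 − R1: [0, 0, 0, 0, 0, 0]
R4 ← R4 + R1: [0, 0, 0, 0, 0, 0]
Echelon form has 1 nonzero row, so rank(M) = 1.
The column space has dimension equal to the rank: 1.

1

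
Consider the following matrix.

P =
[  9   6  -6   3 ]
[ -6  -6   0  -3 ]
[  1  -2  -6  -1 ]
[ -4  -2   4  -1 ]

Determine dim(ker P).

Row reduce to echelon form.
R2 ← R2 + (2/3)·R1: [0, -2, -4, -1]
R3 ← R3 − (1/9)·R1: [0, -8/3, -16/3, -4/3]
R4 ← R4 + (4/9)·R1: [0, 2/3, 4/3, 1/3]
R3 ← R3 − (4/3)·R2: [0, 0, 0, 0]
R4 ← R4 + (1/3)·R2: [0, 0, 0, 0]
2 nonzero rows, so rank(P) = 2.
P has 4 columns; by rank–nullity, nullity = 4 − 2 = 2.

2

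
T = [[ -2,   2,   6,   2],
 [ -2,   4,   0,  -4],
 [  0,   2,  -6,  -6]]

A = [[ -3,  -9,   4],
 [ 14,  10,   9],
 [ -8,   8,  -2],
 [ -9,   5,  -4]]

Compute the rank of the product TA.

First compute TA:
[[-32,  96, -10],
 [ 98,  38,  44],
 [130, -58,  54]]
Now row reduce the product.
R2 ← R2 + (49/16)·R1: [0, 332, 107/8]
R3 ← R3 + (65/16)·R1: [0, 332, 107/8]
R3 ← R3 − R2: [0, 0, 0]
2 nonzero rows, so rank(TA) = 2.

2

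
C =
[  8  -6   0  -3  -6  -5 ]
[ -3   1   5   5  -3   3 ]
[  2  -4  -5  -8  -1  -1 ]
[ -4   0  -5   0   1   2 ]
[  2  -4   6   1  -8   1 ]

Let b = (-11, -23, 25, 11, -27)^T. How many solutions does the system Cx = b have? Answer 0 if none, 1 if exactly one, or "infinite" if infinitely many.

Row reduce the augmented matrix [C | b].
R2 ← R2 + (3/8)·R1: [0, -5/4, 5, 31/8, -21/4, 9/8, -217/8]
R3 ← R3 − (1/4)·R1: [0, -5/2, -5, -29/4, 1/2, 1/4, 111/4]
R4 ← R4 + (1/2)·R1: [0, -3, -5, -3/2, -2, -1/2, 11/2]
R5 ← R5 − (1/4)·R1: [0, -5/2, 6, 7/4, -13/2, 9/4, -97/4]
R3 ← R3 − (2)·R2: [0, 0, -15, -15, 11, -2, 82]
R4 ← R4 − (12/5)·R2: [0, 0, -17, -54/5, 53/5, -16/5, 353/5]
R5 ← R5 − (2)·R2: [0, 0, -4, -6, 4, 0, 30]
R4 ← R4 − (17/15)·R3: [0, 0, 0, 31/5, -28/15, -14/15, -67/3]
R5 ← R5 − (4/15)·R3: [0, 0, 0, -2, 16/15, 8/15, 122/15]
R5 ← R5 + (10/31)·R4: [0, 0, 0, 0, 72/155, 36/155, 144/155]
The echelon form has 5 nonzero rows, and every pivot lies in the first 6 columns, so rank(C) = rank([C|b]) = 5.
The system is consistent.
rank = 5 < 6 unknowns, so there are infinitely many solutions.

infinite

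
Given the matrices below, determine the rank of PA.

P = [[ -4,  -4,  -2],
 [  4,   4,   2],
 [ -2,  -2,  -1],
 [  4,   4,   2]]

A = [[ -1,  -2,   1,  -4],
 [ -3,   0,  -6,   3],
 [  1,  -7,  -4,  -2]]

First compute PA:
[[ 14,  22,  28,   8],
 [-14, -22, -28,  -8],
 [  7,  11,  14,   4],
 [-14, -22, -28,  -8]]
Now row reduce the product.
R2 ← R2 + R1: [0, 0, 0, 0]
R3 ← R3 − (1/2)·R1: [0, 0, 0, 0]
R4 ← R4 + R1: [0, 0, 0, 0]
1 nonzero row, so rank(PA) = 1.

1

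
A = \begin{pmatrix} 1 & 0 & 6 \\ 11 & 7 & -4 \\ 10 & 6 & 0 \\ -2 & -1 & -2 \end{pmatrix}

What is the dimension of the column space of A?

Row reduce to echelon form.
R2 ← R2 − (11)·R1: [0, 7, -70]
R3 ← R3 − (10)·R1: [0, 6, -60]
R4 ← R4 + (2)·R1: [0, -1, 10]
R3 ← R3 − (6/7)·R2: [0, 0, 0]
R4 ← R4 + (1/7)·R2: [0, 0, 0]
Echelon form has 2 nonzero rows, so rank(A) = 2.
The column space has dimension equal to the rank: 2.

2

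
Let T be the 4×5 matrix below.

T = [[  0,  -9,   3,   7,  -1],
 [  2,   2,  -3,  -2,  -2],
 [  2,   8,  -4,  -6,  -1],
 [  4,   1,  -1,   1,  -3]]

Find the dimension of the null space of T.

Row reduce to echelon form.
Swap R1 ↔ R2
R3 ← R3 − R1: [0, 6, -1, -4, 1]
R4 ← R4 − (2)·R1: [0, -3, 5, 5, 1]
R3 ← R3 + (2/3)·R2: [0, 0, 1, 2/3, 1/3]
R4 ← R4 − (1/3)·R2: [0, 0, 4, 8/3, 4/3]
R4 ← R4 − (4)·R3: [0, 0, 0, 0, 0]
3 nonzero rows, so rank(T) = 3.
T has 5 columns; by rank–nullity, nullity = 5 − 3 = 2.

2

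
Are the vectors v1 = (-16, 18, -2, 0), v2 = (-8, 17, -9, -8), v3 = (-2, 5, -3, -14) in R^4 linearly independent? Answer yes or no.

Form the matrix with these vectors as rows and row reduce.
R2 ← R2 − (1/2)·R1: [0, 8, -8, -8]
R3 ← R3 − (1/8)·R1: [0, 11/4, -11/4, -14]
R3 ← R3 − (11/32)·R2: [0, 0, 0, -45/4]
3 nonzero rows, so the 3 vectors span a space of dimension 3.
Since 3 = 3, the vectors are linearly independent.

yes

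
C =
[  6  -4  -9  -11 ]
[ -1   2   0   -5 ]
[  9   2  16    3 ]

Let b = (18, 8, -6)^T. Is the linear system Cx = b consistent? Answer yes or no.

yes

Row reduce the augmented matrix [C | b].
R2 ← R2 + (1/6)·R1: [0, 4/3, -3/2, -41/6, 11]
R3 ← R3 − (3/2)·R1: [0, 8, 59/2, 39/2, -33]
R3 ← R3 − (6)·R2: [0, 0, 77/2, 121/2, -99]
The echelon form has 3 nonzero rows, and every pivot lies in the first 4 columns, so rank(C) = rank([C|b]) = 3.
The system is consistent.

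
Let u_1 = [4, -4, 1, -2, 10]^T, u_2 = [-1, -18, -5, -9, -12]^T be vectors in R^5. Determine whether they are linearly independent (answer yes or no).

yes

Form the matrix with these vectors as rows and row reduce.
R2 ← R2 + (1/4)·R1: [0, -19, -19/4, -19/2, -19/2]
2 nonzero rows, so the 2 vectors span a space of dimension 2.
Since 2 = 2, the vectors are linearly independent.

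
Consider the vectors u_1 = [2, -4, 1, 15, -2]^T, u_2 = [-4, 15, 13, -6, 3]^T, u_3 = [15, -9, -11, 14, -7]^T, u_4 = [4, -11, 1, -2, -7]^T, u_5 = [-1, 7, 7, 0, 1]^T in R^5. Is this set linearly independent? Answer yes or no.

yes

Form the matrix with these vectors as rows and row reduce.
R2 ← R2 + (2)·R1: [0, 7, 15, 24, -1]
R3 ← R3 − (15/2)·R1: [0, 21, -37/2, -197/2, 8]
R4 ← R4 − (2)·R1: [0, -3, -1, -32, -3]
R5 ← R5 + (1/2)·R1: [0, 5, 15/2, 15/2, 0]
R3 ← R3 − (3)·R2: [0, 0, -127/2, -341/2, 11]
R4 ← R4 + (3/7)·R2: [0, 0, 38/7, -152/7, -24/7]
R5 ← R5 − (5/7)·R2: [0, 0, -45/14, -135/14, 5/7]
R4 ← R4 + (76/889)·R3: [0, 0, 0, -32262/889, -316/127]
R5 ← R5 − (45/889)·R3: [0, 0, 0, -900/889, 20/127]
R5 ← R5 − (150/5377)·R4: [0, 0, 0, 0, 1220/5377]
5 nonzero rows, so the 5 vectors span a space of dimension 5.
Since 5 = 5, the vectors are linearly independent.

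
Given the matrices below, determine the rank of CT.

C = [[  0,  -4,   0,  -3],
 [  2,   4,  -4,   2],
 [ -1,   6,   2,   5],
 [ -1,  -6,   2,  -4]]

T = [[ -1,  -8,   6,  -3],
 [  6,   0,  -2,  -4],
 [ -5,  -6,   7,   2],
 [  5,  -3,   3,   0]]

First compute CT:
[[-39,   9,  -1,  16],
 [ 52,   2, -18, -30],
 [ 52, -19,  11, -17],
 [-65,   8,   8,  31]]
Now row reduce the product.
R2 ← R2 + (4/3)·R1: [0, 14, -58/3, -26/3]
R3 ← R3 + (4/3)·R1: [0, -7, 29/3, 13/3]
R4 ← R4 − (5/3)·R1: [0, -7, 29/3, 13/3]
R3 ← R3 + (1/2)·R2: [0, 0, 0, 0]
R4 ← R4 + (1/2)·R2: [0, 0, 0, 0]
2 nonzero rows, so rank(CT) = 2.

2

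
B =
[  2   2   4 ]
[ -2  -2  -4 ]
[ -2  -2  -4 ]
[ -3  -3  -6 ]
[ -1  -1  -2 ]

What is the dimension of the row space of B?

Row reduce to echelon form.
R2 ← R2 + R1: [0, 0, 0]
R3 ← R3 + R1: [0, 0, 0]
R4 ← R4 + (3/2)·R1: [0, 0, 0]
R5 ← R5 + (1/2)·R1: [0, 0, 0]
Echelon form has 1 nonzero row, so rank(B) = 1.
The row space has dimension equal to the rank: 1.

1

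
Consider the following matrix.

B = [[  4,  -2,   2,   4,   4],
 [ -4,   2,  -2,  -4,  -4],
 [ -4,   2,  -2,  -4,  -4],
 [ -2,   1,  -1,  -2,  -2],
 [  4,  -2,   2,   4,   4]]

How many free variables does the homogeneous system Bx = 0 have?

4

Row reduce to echelon form.
R2 ← R2 + R1: [0, 0, 0, 0, 0]
R3 ← R3 + R1: [0, 0, 0, 0, 0]
R4 ← R4 + (1/2)·R1: [0, 0, 0, 0, 0]
R5 ← R5 − R1: [0, 0, 0, 0, 0]
1 nonzero row, so rank(B) = 1.
B has 5 columns; by rank–nullity, nullity = 5 − 1 = 4.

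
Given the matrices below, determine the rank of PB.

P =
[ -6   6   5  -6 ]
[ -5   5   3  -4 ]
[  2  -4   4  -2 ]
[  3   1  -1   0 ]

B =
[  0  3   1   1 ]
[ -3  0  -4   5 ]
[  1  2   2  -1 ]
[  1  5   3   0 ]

First compute PB:
[[-19, -38, -38,  19],
 [-16, -29, -31,  17],
 [ 14,   4,  20, -22],
 [ -4,   7,  -3,   9]]
Now row reduce the product.
R2 ← R2 − (16/19)·R1: [0, 3, 1, 1]
R3 ← R3 + (14/19)·R1: [0, -24, -8, -8]
R4 ← R4 − (4/19)·R1: [0, 15, 5, 5]
R3 ← R3 + (8)·R2: [0, 0, 0, 0]
R4 ← R4 − (5)·R2: [0, 0, 0, 0]
2 nonzero rows, so rank(PB) = 2.

2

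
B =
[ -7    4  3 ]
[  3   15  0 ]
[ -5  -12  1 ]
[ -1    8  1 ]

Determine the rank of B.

Row reduce to echelon form.
R2 ← R2 + (3/7)·R1: [0, 117/7, 9/7]
R3 ← R3 − (5/7)·R1: [0, -104/7, -8/7]
R4 ← R4 − (1/7)·R1: [0, 52/7, 4/7]
R3 ← R3 + (8/9)·R2: [0, 0, 0]
R4 ← R4 − (4/9)·R2: [0, 0, 0]
Echelon form has 2 nonzero rows, so rank(B) = 2.

2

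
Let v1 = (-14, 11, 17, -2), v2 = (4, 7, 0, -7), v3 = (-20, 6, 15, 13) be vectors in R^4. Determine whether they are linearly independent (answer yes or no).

Form the matrix with these vectors as rows and row reduce.
R2 ← R2 + (2/7)·R1: [0, 71/7, 34/7, -53/7]
R3 ← R3 − (10/7)·R1: [0, -68/7, -65/7, 111/7]
R3 ← R3 + (68/71)·R2: [0, 0, -329/71, 611/71]
3 nonzero rows, so the 3 vectors span a space of dimension 3.
Since 3 = 3, the vectors are linearly independent.

yes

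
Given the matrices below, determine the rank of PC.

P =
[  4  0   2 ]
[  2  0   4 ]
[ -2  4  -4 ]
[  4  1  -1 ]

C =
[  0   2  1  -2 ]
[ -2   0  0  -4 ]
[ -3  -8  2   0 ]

3

First compute PC:
[[ -6,  -8,   8,  -8],
 [-12, -28,  10,  -4],
 [  4,  28, -10, -12],
 [  1,  16,   2, -12]]
Now row reduce the product.
R2 ← R2 − (2)·R1: [0, -12, -6, 12]
R3 ← R3 + (2/3)·R1: [0, 68/3, -14/3, -52/3]
R4 ← R4 + (1/6)·R1: [0, 44/3, 10/3, -40/3]
R3 ← R3 + (17/9)·R2: [0, 0, -16, 16/3]
R4 ← R4 + (11/9)·R2: [0, 0, -4, 4/3]
R4 ← R4 − (1/4)·R3: [0, 0, 0, 0]
3 nonzero rows, so rank(PC) = 3.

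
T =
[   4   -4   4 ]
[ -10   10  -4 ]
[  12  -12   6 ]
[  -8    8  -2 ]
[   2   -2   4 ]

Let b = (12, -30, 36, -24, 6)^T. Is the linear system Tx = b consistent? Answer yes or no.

Row reduce the augmented matrix [T | b].
R2 ← R2 + (5/2)·R1: [0, 0, 6, 0]
R3 ← R3 − (3)·R1: [0, 0, -6, 0]
R4 ← R4 + (2)·R1: [0, 0, 6, 0]
R5 ← R5 − (1/2)·R1: [0, 0, 2, 0]
R3 ← R3 + R2: [0, 0, 0, 0]
R4 ← R4 − R2: [0, 0, 0, 0]
R5 ← R5 − (1/3)·R2: [0, 0, 0, 0]
The echelon form has 2 nonzero rows, and every pivot lies in the first 3 columns, so rank(T) = rank([T|b]) = 2.
The system is consistent.

yes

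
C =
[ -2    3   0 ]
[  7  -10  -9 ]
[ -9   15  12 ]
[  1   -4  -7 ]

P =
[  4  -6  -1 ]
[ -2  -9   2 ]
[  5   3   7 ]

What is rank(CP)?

First compute CP:
[[-14, -15,   8],
 [  3,  21, -90],
 [ -6, -45, 123],
 [-23,   9, -58]]
Now row reduce the product.
R2 ← R2 + (3/14)·R1: [0, 249/14, -618/7]
R3 ← R3 − (3/7)·R1: [0, -270/7, 837/7]
R4 ← R4 − (23/14)·R1: [0, 471/14, -498/7]
R3 ← R3 + (180/83)·R2: [0, 0, -5967/83]
R4 ← R4 − (157/83)·R2: [0, 0, 7956/83]
R4 ← R4 + (4/3)·R3: [0, 0, 0]
3 nonzero rows, so rank(CP) = 3.

3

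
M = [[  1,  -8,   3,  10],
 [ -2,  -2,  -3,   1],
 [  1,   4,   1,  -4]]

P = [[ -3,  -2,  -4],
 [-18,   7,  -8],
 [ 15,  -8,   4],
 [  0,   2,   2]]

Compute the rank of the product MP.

2

First compute MP:
[[186, -62,  92],
 [ -3,  16,  14],
 [-60,  10, -40]]
Now row reduce the product.
R2 ← R2 + (1/62)·R1: [0, 15, 480/31]
R3 ← R3 + (10/31)·R1: [0, -10, -320/31]
R3 ← R3 + (2/3)·R2: [0, 0, 0]
2 nonzero rows, so rank(MP) = 2.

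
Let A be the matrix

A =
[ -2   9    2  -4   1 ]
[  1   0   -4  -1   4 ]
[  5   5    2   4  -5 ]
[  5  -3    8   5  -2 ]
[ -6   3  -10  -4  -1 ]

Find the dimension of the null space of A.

Row reduce to echelon form.
R2 ← R2 + (1/2)·R1: [0, 9/2, -3, -3, 9/2]
R3 ← R3 + (5/2)·R1: [0, 55/2, 7, -6, -5/2]
R4 ← R4 + (5/2)·R1: [0, 39/2, 13, -5, 1/2]
R5 ← R5 − (3)·R1: [0, -24, -16, 8, -4]
R3 ← R3 − (55/9)·R2: [0, 0, 76/3, 37/3, -30]
R4 ← R4 − (13/3)·R2: [0, 0, 26, 8, -19]
R5 ← R5 + (16/3)·R2: [0, 0, -32, -8, 20]
R4 ← R4 − (39/38)·R3: [0, 0, 0, -177/38, 224/19]
R5 ← R5 + (24/19)·R3: [0, 0, 0, 144/19, -340/19]
R5 ← R5 + (96/59)·R4: [0, 0, 0, 0, 76/59]
5 nonzero rows, so rank(A) = 5.
A has 5 columns; by rank–nullity, nullity = 5 − 5 = 0.

0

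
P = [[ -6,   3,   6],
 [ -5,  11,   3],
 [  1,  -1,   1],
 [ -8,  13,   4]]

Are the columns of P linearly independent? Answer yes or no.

yes

Row reduce P to echelon form.
R2 ← R2 − (5/6)·R1: [0, 17/2, -2]
R3 ← R3 + (1/6)·R1: [0, -1/2, 2]
R4 ← R4 − (4/3)·R1: [0, 9, -4]
R3 ← R3 + (1/17)·R2: [0, 0, 32/17]
R4 ← R4 − (18/17)·R2: [0, 0, -32/17]
R4 ← R4 + R3: [0, 0, 0]
3 pivots among 3 columns.
Every column is a pivot column, so the columns are linearly independent.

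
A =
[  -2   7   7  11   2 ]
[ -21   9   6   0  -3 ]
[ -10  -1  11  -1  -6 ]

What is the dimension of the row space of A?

3

Row reduce to echelon form.
R2 ← R2 − (21/2)·R1: [0, -129/2, -135/2, -231/2, -24]
R3 ← R3 − (5)·R1: [0, -36, -24, -56, -16]
R3 ← R3 − (24/43)·R2: [0, 0, 588/43, 364/43, -112/43]
Echelon form has 3 nonzero rows, so rank(A) = 3.
The row space has dimension equal to the rank: 3.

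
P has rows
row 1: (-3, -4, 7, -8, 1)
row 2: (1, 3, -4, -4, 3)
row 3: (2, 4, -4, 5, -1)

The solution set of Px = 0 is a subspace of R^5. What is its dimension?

2

Row reduce to echelon form.
R2 ← R2 + (1/3)·R1: [0, 5/3, -5/3, -20/3, 10/3]
R3 ← R3 + (2/3)·R1: [0, 4/3, 2/3, -1/3, -1/3]
R3 ← R3 − (4/5)·R2: [0, 0, 2, 5, -3]
3 nonzero rows, so rank(P) = 3.
P has 5 columns; by rank–nullity, nullity = 5 − 3 = 2.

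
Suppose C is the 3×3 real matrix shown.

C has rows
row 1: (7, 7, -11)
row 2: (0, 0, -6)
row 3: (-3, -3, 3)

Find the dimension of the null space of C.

Row reduce to echelon form.
R3 ← R3 + (3/7)·R1: [0, 0, -12/7]
R3 ← R3 − (2/7)·R2: [0, 0, 0]
2 nonzero rows, so rank(C) = 2.
C has 3 columns; by rank–nullity, nullity = 3 − 2 = 1.

1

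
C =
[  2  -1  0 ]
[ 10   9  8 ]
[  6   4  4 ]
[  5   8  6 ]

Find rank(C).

Row reduce to echelon form.
R2 ← R2 − (5)·R1: [0, 14, 8]
R3 ← R3 − (3)·R1: [0, 7, 4]
R4 ← R4 − (5/2)·R1: [0, 21/2, 6]
R3 ← R3 − (1/2)·R2: [0, 0, 0]
R4 ← R4 − (3/4)·R2: [0, 0, 0]
Echelon form has 2 nonzero rows, so rank(C) = 2.

2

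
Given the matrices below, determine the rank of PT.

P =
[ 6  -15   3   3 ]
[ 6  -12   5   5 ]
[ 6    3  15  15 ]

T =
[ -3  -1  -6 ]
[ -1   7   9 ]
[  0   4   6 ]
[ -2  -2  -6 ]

2

First compute PT:
[[ -9, -105, -171],
 [-16, -80, -144],
 [-51,  45,  -9]]
Now row reduce the product.
R2 ← R2 − (16/9)·R1: [0, 320/3, 160]
R3 ← R3 − (17/3)·R1: [0, 640, 960]
R3 ← R3 − (6)·R2: [0, 0, 0]
2 nonzero rows, so rank(PT) = 2.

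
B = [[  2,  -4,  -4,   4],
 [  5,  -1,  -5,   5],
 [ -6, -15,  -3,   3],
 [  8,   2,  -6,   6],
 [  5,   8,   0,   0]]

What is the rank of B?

Row reduce to echelon form.
R2 ← R2 − (5/2)·R1: [0, 9, 5, -5]
R3 ← R3 + (3)·R1: [0, -27, -15, 15]
R4 ← R4 − (4)·R1: [0, 18, 10, -10]
R5 ← R5 − (5/2)·R1: [0, 18, 10, -10]
R3 ← R3 + (3)·R2: [0, 0, 0, 0]
R4 ← R4 − (2)·R2: [0, 0, 0, 0]
R5 ← R5 − (2)·R2: [0, 0, 0, 0]
Echelon form has 2 nonzero rows, so rank(B) = 2.

2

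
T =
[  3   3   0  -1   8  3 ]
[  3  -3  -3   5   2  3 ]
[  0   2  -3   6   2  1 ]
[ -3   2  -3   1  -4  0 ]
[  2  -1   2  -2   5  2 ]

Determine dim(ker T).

1

Row reduce to echelon form.
R2 ← R2 − R1: [0, -6, -3, 6, -6, 0]
R4 ← R4 + R1: [0, 5, -3, 0, 4, 3]
R5 ← R5 − (2/3)·R1: [0, -3, 2, -4/3, -1/3, 0]
R3 ← R3 + (1/3)·R2: [0, 0, -4, 8, 0, 1]
R4 ← R4 + (5/6)·R2: [0, 0, -11/2, 5, -1, 3]
R5 ← R5 − (1/2)·R2: [0, 0, 7/2, -13/3, 8/3, 0]
R4 ← R4 − (11/8)·R3: [0, 0, 0, -6, -1, 13/8]
R5 ← R5 + (7/8)·R3: [0, 0, 0, 8/3, 8/3, 7/8]
R5 ← R5 + (4/9)·R4: [0, 0, 0, 0, 20/9, 115/72]
5 nonzero rows, so rank(T) = 5.
T has 6 columns; by rank–nullity, nullity = 6 − 5 = 1.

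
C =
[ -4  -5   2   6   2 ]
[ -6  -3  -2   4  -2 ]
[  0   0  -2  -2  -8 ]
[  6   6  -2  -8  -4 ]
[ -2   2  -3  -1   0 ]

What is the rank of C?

3

Row reduce to echelon form.
R2 ← R2 − (3/2)·R1: [0, 9/2, -5, -5, -5]
R4 ← R4 + (3/2)·R1: [0, -3/2, 1, 1, -1]
R5 ← R5 − (1/2)·R1: [0, 9/2, -4, -4, -1]
R4 ← R4 + (1/3)·R2: [0, 0, -2/3, -2/3, -8/3]
R5 ← R5 − R2: [0, 0, 1, 1, 4]
R4 ← R4 − (1/3)·R3: [0, 0, 0, 0, 0]
R5 ← R5 + (1/2)·R3: [0, 0, 0, 0, 0]
Echelon form has 3 nonzero rows, so rank(C) = 3.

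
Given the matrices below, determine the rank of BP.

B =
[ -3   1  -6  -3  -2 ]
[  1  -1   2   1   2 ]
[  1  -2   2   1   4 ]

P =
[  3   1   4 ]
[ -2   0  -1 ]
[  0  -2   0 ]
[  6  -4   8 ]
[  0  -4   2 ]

First compute BP:
[[-29,  29, -41],
 [ 11, -15,  17],
 [ 13, -23,  22]]
Now row reduce the product.
R2 ← R2 + (11/29)·R1: [0, -4, 42/29]
R3 ← R3 + (13/29)·R1: [0, -10, 105/29]
R3 ← R3 − (5/2)·R2: [0, 0, 0]
2 nonzero rows, so rank(BP) = 2.

2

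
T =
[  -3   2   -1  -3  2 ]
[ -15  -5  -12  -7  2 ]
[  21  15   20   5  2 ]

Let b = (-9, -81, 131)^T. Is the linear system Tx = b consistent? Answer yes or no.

Row reduce the augmented matrix [T | b].
R2 ← R2 − (5)·R1: [0, -15, -7, 8, -8, -36]
R3 ← R3 + (7)·R1: [0, 29, 13, -16, 16, 68]
R3 ← R3 + (29/15)·R2: [0, 0, -8/15, -8/15, 8/15, -8/5]
The echelon form has 3 nonzero rows, and every pivot lies in the first 5 columns, so rank(T) = rank([T|b]) = 3.
The system is consistent.

yes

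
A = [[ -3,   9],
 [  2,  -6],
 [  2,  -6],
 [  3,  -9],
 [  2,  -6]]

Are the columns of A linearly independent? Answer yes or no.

no

Row reduce A to echelon form.
R2 ← R2 + (2/3)·R1: [0, 0]
R3 ← R3 + (2/3)·R1: [0, 0]
R4 ← R4 + R1: [0, 0]
R5 ← R5 + (2/3)·R1: [0, 0]
1 pivot among 2 columns.
Only 1 < 2 pivot columns, so the columns are linearly dependent.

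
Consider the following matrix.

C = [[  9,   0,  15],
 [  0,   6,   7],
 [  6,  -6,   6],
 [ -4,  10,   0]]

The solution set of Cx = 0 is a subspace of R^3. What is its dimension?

Row reduce to echelon form.
R3 ← R3 − (2/3)·R1: [0, -6, -4]
R4 ← R4 + (4/9)·R1: [0, 10, 20/3]
R3 ← R3 + R2: [0, 0, 3]
R4 ← R4 − (5/3)·R2: [0, 0, -5]
R4 ← R4 + (5/3)·R3: [0, 0, 0]
3 nonzero rows, so rank(C) = 3.
C has 3 columns; by rank–nullity, nullity = 3 − 3 = 0.

0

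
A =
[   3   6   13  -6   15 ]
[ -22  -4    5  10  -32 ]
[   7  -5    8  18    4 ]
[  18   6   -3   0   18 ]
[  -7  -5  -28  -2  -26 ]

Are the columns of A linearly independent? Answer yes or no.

Row reduce A to echelon form.
R2 ← R2 + (22/3)·R1: [0, 40, 301/3, -34, 78]
R3 ← R3 − (7/3)·R1: [0, -19, -67/3, 32, -31]
R4 ← R4 − (6)·R1: [0, -30, -81, 36, -72]
R5 ← R5 + (7/3)·R1: [0, 9, 7/3, -16, 9]
R3 ← R3 + (19/40)·R2: [0, 0, 1013/40, 317/20, 121/20]
R4 ← R4 + (3/4)·R2: [0, 0, -23/4, 21/2, -27/2]
R5 ← R5 − (9/40)·R2: [0, 0, -2429/120, -167/20, -171/20]
R4 ← R4 + (230/1013)·R3: [0, 0, 0, 14282/1013, -12284/1013]
R5 ← R5 + (2429/3039)·R3: [0, 0, 0, 13124/3039, -11288/3039]
R5 ← R5 − (34/111)·R4: [0, 0, 0, 0, 0]
4 pivots among 5 columns.
Only 4 < 5 pivot columns, so the columns are linearly dependent.

no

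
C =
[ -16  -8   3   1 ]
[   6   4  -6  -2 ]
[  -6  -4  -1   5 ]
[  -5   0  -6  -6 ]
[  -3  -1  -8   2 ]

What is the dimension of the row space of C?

3

Row reduce to echelon form.
R2 ← R2 + (3/8)·R1: [0, 1, -39/8, -13/8]
R3 ← R3 − (3/8)·R1: [0, -1, -17/8, 37/8]
R4 ← R4 − (5/16)·R1: [0, 5/2, -111/16, -101/16]
R5 ← R5 − (3/16)·R1: [0, 1/2, -137/16, 29/16]
R3 ← R3 + R2: [0, 0, -7, 3]
R4 ← R4 − (5/2)·R2: [0, 0, 21/4, -9/4]
R5 ← R5 − (1/2)·R2: [0, 0, -49/8, 21/8]
R4 ← R4 + (3/4)·R3: [0, 0, 0, 0]
R5 ← R5 − (7/8)·R3: [0, 0, 0, 0]
Echelon form has 3 nonzero rows, so rank(C) = 3.
The row space has dimension equal to the rank: 3.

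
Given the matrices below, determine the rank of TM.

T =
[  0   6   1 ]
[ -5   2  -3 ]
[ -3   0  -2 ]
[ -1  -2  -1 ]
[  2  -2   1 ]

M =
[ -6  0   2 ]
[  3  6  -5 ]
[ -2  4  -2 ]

2

First compute TM:
[[ 16,  40, -32],
 [ 42,   0, -14],
 [ 22,  -8,  -2],
 [  2, -16,  10],
 [-20,  -8,  12]]
Now row reduce the product.
R2 ← R2 − (21/8)·R1: [0, -105, 70]
R3 ← R3 − (11/8)·R1: [0, -63, 42]
R4 ← R4 − (1/8)·R1: [0, -21, 14]
R5 ← R5 + (5/4)·R1: [0, 42, -28]
R3 ← R3 − (3/5)·R2: [0, 0, 0]
R4 ← R4 − (1/5)·R2: [0, 0, 0]
R5 ← R5 + (2/5)·R2: [0, 0, 0]
2 nonzero rows, so rank(TM) = 2.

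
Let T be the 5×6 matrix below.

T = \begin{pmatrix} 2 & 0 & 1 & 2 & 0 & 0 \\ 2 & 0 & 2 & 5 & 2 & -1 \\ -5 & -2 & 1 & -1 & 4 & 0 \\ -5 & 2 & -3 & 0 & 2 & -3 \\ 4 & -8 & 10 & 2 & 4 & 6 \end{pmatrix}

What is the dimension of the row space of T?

3

Row reduce to echelon form.
R2 ← R2 − R1: [0, 0, 1, 3, 2, -1]
R3 ← R3 + (5/2)·R1: [0, -2, 7/2, 4, 4, 0]
R4 ← R4 + (5/2)·R1: [0, 2, -1/2, 5, 2, -3]
R5 ← R5 − (2)·R1: [0, -8, 8, -2, 4, 6]
Swap R2 ↔ R3
R4 ← R4 + R2: [0, 0, 3, 9, 6, -3]
R5 ← R5 − (4)·R2: [0, 0, -6, -18, -12, 6]
R4 ← R4 − (3)·R3: [0, 0, 0, 0, 0, 0]
R5 ← R5 + (6)·R3: [0, 0, 0, 0, 0, 0]
Echelon form has 3 nonzero rows, so rank(T) = 3.
The row space has dimension equal to the rank: 3.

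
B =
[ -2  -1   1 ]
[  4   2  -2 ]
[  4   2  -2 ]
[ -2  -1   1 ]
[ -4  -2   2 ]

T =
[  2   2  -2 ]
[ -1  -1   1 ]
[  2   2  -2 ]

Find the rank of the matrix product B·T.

1

First compute BT:
[[ -1,  -1,   1],
 [  2,   2,  -2],
 [  2,   2,  -2],
 [ -1,  -1,   1],
 [ -2,  -2,   2]]
Now row reduce the product.
R2 ← R2 + (2)·R1: [0, 0, 0]
R3 ← R3 + (2)·R1: [0, 0, 0]
R4 ← R4 − R1: [0, 0, 0]
R5 ← R5 − (2)·R1: [0, 0, 0]
1 nonzero row, so rank(BT) = 1.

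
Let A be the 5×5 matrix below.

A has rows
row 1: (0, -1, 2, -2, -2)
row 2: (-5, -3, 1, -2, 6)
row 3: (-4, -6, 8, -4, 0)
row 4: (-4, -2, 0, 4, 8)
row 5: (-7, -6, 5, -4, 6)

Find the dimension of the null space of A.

Row reduce to echelon form.
Swap R1 ↔ R2
R3 ← R3 − (4/5)·R1: [0, -18/5, 36/5, -12/5, -24/5]
R4 ← R4 − (4/5)·R1: [0, 2/5, -4/5, 28/5, 16/5]
R5 ← R5 − (7/5)·R1: [0, -9/5, 18/5, -6/5, -12/5]
R3 ← R3 − (18/5)·R2: [0, 0, 0, 24/5, 12/5]
R4 ← R4 + (2/5)·R2: [0, 0, 0, 24/5, 12/5]
R5 ← R5 − (9/5)·R2: [0, 0, 0, 12/5, 6/5]
R4 ← R4 − R3: [0, 0, 0, 0, 0]
R5 ← R5 − (1/2)·R3: [0, 0, 0, 0, 0]
3 nonzero rows, so rank(A) = 3.
A has 5 columns; by rank–nullity, nullity = 5 − 3 = 2.

2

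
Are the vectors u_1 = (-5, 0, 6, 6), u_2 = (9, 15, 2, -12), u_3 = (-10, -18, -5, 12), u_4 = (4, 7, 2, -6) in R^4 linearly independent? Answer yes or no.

yes

Form the matrix with these vectors as rows and row reduce.
R2 ← R2 + (9/5)·R1: [0, 15, 64/5, -6/5]
R3 ← R3 − (2)·R1: [0, -18, -17, 0]
R4 ← R4 + (4/5)·R1: [0, 7, 34/5, -6/5]
R3 ← R3 + (6/5)·R2: [0, 0, -41/25, -36/25]
R4 ← R4 − (7/15)·R2: [0, 0, 62/75, -16/25]
R4 ← R4 + (62/123)·R3: [0, 0, 0, -56/41]
4 nonzero rows, so the 4 vectors span a space of dimension 4.
Since 4 = 4, the vectors are linearly independent.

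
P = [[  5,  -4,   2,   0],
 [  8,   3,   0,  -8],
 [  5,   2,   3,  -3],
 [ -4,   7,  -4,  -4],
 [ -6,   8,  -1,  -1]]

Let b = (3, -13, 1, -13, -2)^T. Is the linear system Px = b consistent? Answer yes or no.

Row reduce the augmented matrix [P | b].
R2 ← R2 − (8/5)·R1: [0, 47/5, -16/5, -8, -89/5]
R3 ← R3 − R1: [0, 6, 1, -3, -2]
R4 ← R4 + (4/5)·R1: [0, 19/5, -12/5, -4, -53/5]
R5 ← R5 + (6/5)·R1: [0, 16/5, 7/5, -1, 8/5]
R3 ← R3 − (30/47)·R2: [0, 0, 143/47, 99/47, 440/47]
R4 ← R4 − (19/47)·R2: [0, 0, -52/47, -36/47, -160/47]
R5 ← R5 − (16/47)·R2: [0, 0, 117/47, 81/47, 360/47]
R4 ← R4 + (4/11)·R3: [0, 0, 0, 0, 0]
R5 ← R5 − (9/11)·R3: [0, 0, 0, 0, 0]
The echelon form has 3 nonzero rows, and every pivot lies in the first 4 columns, so rank(P) = rank([P|b]) = 3.
The system is consistent.

yes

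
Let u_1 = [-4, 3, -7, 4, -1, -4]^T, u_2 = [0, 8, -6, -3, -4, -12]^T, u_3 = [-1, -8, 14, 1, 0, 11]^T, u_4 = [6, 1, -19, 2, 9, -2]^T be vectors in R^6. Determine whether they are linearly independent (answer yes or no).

yes

Form the matrix with these vectors as rows and row reduce.
R3 ← R3 − (1/4)·R1: [0, -35/4, 63/4, 0, 1/4, 12]
R4 ← R4 + (3/2)·R1: [0, 11/2, -59/2, 8, 15/2, -8]
R3 ← R3 + (35/32)·R2: [0, 0, 147/16, -105/32, -33/8, -9/8]
R4 ← R4 − (11/16)·R2: [0, 0, -203/8, 161/16, 41/4, 1/4]
R4 ← R4 + (58/21)·R3: [0, 0, 0, 1, -8/7, -20/7]
4 nonzero rows, so the 4 vectors span a space of dimension 4.
Since 4 = 4, the vectors are linearly independent.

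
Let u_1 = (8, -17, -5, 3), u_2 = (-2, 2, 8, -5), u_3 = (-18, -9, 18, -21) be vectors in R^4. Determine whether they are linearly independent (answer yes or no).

Form the matrix with these vectors as rows and row reduce.
R2 ← R2 + (1/4)·R1: [0, -9/4, 27/4, -17/4]
R3 ← R3 + (9/4)·R1: [0, -189/4, 27/4, -57/4]
R3 ← R3 − (21)·R2: [0, 0, -135, 75]
3 nonzero rows, so the 3 vectors span a space of dimension 3.
Since 3 = 3, the vectors are linearly independent.

yes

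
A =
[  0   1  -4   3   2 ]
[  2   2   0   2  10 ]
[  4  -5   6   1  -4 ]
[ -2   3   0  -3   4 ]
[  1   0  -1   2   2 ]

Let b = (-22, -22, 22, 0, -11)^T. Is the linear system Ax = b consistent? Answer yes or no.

Row reduce the augmented matrix [A | b].
Swap R1 ↔ R2
R3 ← R3 − (2)·R1: [0, -9, 6, -3, -24, 66]
R4 ← R4 + R1: [0, 5, 0, -1, 14, -22]
R5 ← R5 − (1/2)·R1: [0, -1, -1, 1, -3, 0]
R3 ← R3 + (9)·R2: [0, 0, -30, 24, -6, -132]
R4 ← R4 − (5)·R2: [0, 0, 20, -16, 4, 88]
R5 ← R5 + R2: [0, 0, -5, 4, -1, -22]
R4 ← R4 + (2/3)·R3: [0, 0, 0, 0, 0, 0]
R5 ← R5 − (1/6)·R3: [0, 0, 0, 0, 0, 0]
The echelon form has 3 nonzero rows, and every pivot lies in the first 5 columns, so rank(A) = rank([A|b]) = 3.
The system is consistent.

yes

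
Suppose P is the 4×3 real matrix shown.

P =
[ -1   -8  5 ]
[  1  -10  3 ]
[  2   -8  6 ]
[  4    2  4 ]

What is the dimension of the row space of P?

Row reduce to echelon form.
R2 ← R2 + R1: [0, -18, 8]
R3 ← R3 + (2)·R1: [0, -24, 16]
R4 ← R4 + (4)·R1: [0, -30, 24]
R3 ← R3 − (4/3)·R2: [0, 0, 16/3]
R4 ← R4 − (5/3)·R2: [0, 0, 32/3]
R4 ← R4 − (2)·R3: [0, 0, 0]
Echelon form has 3 nonzero rows, so rank(P) = 3.
The row space has dimension equal to the rank: 3.

3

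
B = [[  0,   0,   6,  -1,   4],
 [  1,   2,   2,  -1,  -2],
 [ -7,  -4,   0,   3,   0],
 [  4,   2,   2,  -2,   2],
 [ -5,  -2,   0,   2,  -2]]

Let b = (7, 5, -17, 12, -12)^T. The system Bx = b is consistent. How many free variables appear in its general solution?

2

Row reduce the augmented matrix [B | b].
Swap R1 ↔ R2
R3 ← R3 + (7)·R1: [0, 10, 14, -4, -14, 18]
R4 ← R4 − (4)·R1: [0, -6, -6, 2, 10, -8]
R5 ← R5 + (5)·R1: [0, 8, 10, -3, -12, 13]
Swap R2 ↔ R3
R4 ← R4 + (3/5)·R2: [0, 0, 12/5, -2/5, 8/5, 14/5]
R5 ← R5 − (4/5)·R2: [0, 0, -6/5, 1/5, -4/5, -7/5]
R4 ← R4 − (2/5)·R3: [0, 0, 0, 0, 0, 0]
R5 ← R5 + (1/5)·R3: [0, 0, 0, 0, 0, 0]
The echelon form has 3 nonzero rows, and every pivot lies in the first 5 columns, so rank(B) = rank([B|b]) = 3.
The system is consistent.
Free variables = (unknowns) − (rank) = 5 − 3 = 2.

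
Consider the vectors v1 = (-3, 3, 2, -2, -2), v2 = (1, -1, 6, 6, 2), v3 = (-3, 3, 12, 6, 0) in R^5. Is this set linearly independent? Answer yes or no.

no

Form the matrix with these vectors as rows and row reduce.
R2 ← R2 + (1/3)·R1: [0, 0, 20/3, 16/3, 4/3]
R3 ← R3 − R1: [0, 0, 10, 8, 2]
R3 ← R3 − (3/2)·R2: [0, 0, 0, 0, 0]
2 nonzero rows, so the 3 vectors span a space of dimension 2.
Since 2 < 3, the vectors are linearly dependent.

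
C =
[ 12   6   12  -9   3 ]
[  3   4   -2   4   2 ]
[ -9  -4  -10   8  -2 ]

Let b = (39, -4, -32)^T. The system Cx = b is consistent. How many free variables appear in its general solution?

Row reduce the augmented matrix [C | b].
R2 ← R2 − (1/4)·R1: [0, 5/2, -5, 25/4, 5/4, -55/4]
R3 ← R3 + (3/4)·R1: [0, 1/2, -1, 5/4, 1/4, -11/4]
R3 ← R3 − (1/5)·R2: [0, 0, 0, 0, 0, 0]
The echelon form has 2 nonzero rows, and every pivot lies in the first 5 columns, so rank(C) = rank([C|b]) = 2.
The system is consistent.
Free variables = (unknowns) − (rank) = 5 − 2 = 3.

3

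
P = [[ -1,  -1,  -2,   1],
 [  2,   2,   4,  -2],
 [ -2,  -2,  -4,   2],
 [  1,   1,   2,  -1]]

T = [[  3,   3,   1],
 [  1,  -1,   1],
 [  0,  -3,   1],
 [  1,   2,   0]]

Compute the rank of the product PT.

1

First compute PT:
[[ -3,   6,  -4],
 [  6, -12,   8],
 [ -6,  12,  -8],
 [  3,  -6,   4]]
Now row reduce the product.
R2 ← R2 + (2)·R1: [0, 0, 0]
R3 ← R3 − (2)·R1: [0, 0, 0]
R4 ← R4 + R1: [0, 0, 0]
1 nonzero row, so rank(PT) = 1.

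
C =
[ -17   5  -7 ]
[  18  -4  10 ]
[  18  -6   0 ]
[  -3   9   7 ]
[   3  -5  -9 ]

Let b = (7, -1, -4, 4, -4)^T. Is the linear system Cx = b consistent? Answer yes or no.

Row reduce the augmented matrix [C | b].
R2 ← R2 + (18/17)·R1: [0, 22/17, 44/17, 109/17]
R3 ← R3 + (18/17)·R1: [0, -12/17, -126/17, 58/17]
R4 ← R4 − (3/17)·R1: [0, 138/17, 140/17, 47/17]
R5 ← R5 + (3/17)·R1: [0, -70/17, -174/17, -47/17]
R3 ← R3 + (6/11)·R2: [0, 0, -6, 76/11]
R4 ← R4 − (69/11)·R2: [0, 0, -8, -412/11]
R5 ← R5 + (35/11)·R2: [0, 0, -2, 194/11]
R4 ← R4 − (4/3)·R3: [0, 0, 0, -140/3]
R5 ← R5 − (1/3)·R3: [0, 0, 0, 46/3]
R5 ← R5 + (23/70)·R4: [0, 0, 0, 0]
The echelon form has 4 nonzero rows; the last pivot sits in the augmented column, so rank(C) = 3 but rank([C|b]) = 4.
Since the ranks differ, the system is inconsistent.

no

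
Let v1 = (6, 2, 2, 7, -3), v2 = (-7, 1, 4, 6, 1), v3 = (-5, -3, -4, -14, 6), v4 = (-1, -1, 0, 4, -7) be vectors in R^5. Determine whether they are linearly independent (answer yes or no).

Form the matrix with these vectors as rows and row reduce.
R2 ← R2 + (7/6)·R1: [0, 10/3, 19/3, 85/6, -5/2]
R3 ← R3 + (5/6)·R1: [0, -4/3, -7/3, -49/6, 7/2]
R4 ← R4 + (1/6)·R1: [0, -2/3, 1/3, 31/6, -15/2]
R3 ← R3 + (2/5)·R2: [0, 0, 1/5, -5/2, 5/2]
R4 ← R4 + (1/5)·R2: [0, 0, 8/5, 8, -8]
R4 ← R4 − (8)·R3: [0, 0, 0, 28, -28]
4 nonzero rows, so the 4 vectors span a space of dimension 4.
Since 4 = 4, the vectors are linearly independent.

yes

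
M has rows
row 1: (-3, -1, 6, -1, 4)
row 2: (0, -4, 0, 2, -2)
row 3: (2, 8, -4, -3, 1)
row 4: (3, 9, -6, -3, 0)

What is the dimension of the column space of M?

2

Row reduce to echelon form.
R3 ← R3 + (2/3)·R1: [0, 22/3, 0, -11/3, 11/3]
R4 ← R4 + R1: [0, 8, 0, -4, 4]
R3 ← R3 + (11/6)·R2: [0, 0, 0, 0, 0]
R4 ← R4 + (2)·R2: [0, 0, 0, 0, 0]
Echelon form has 2 nonzero rows, so rank(M) = 2.
The column space has dimension equal to the rank: 2.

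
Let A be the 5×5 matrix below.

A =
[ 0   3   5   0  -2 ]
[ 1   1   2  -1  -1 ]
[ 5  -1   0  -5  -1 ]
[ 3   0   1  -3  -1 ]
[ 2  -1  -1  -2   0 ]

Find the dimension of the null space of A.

3

Row reduce to echelon form.
Swap R1 ↔ R2
R3 ← R3 − (5)·R1: [0, -6, -10, 0, 4]
R4 ← R4 − (3)·R1: [0, -3, -5, 0, 2]
R5 ← R5 − (2)·R1: [0, -3, -5, 0, 2]
R3 ← R3 + (2)·R2: [0, 0, 0, 0, 0]
R4 ← R4 + R2: [0, 0, 0, 0, 0]
R5 ← R5 + R2: [0, 0, 0, 0, 0]
2 nonzero rows, so rank(A) = 2.
A has 5 columns; by rank–nullity, nullity = 5 − 2 = 3.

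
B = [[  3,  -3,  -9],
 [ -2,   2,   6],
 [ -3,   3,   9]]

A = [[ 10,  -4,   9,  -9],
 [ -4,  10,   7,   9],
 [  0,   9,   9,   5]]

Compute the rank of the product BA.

First compute BA:
[[ 42, -123, -75, -99],
 [-28,  82,  50,  66],
 [-42, 123,  75,  99]]
Now row reduce the product.
R2 ← R2 + (2/3)·R1: [0, 0, 0, 0]
R3 ← R3 + R1: [0, 0, 0, 0]
1 nonzero row, so rank(BA) = 1.

1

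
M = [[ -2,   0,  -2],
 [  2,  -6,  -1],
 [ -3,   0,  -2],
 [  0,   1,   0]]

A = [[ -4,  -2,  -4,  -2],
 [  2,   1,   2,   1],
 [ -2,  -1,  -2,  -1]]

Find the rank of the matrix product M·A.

1

First compute MA:
[[ 12,   6,  12,   6],
 [-18,  -9, -18,  -9],
 [ 16,   8,  16,   8],
 [  2,   1,   2,   1]]
Now row reduce the product.
R2 ← R2 + (3/2)·R1: [0, 0, 0, 0]
R3 ← R3 − (4/3)·R1: [0, 0, 0, 0]
R4 ← R4 − (1/6)·R1: [0, 0, 0, 0]
1 nonzero row, so rank(MA) = 1.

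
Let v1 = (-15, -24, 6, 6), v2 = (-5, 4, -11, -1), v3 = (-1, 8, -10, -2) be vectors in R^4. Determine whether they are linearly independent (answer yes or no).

no

Form the matrix with these vectors as rows and row reduce.
R2 ← R2 − (1/3)·R1: [0, 12, -13, -3]
R3 ← R3 − (1/15)·R1: [0, 48/5, -52/5, -12/5]
R3 ← R3 − (4/5)·R2: [0, 0, 0, 0]
2 nonzero rows, so the 3 vectors span a space of dimension 2.
Since 2 < 3, the vectors are linearly dependent.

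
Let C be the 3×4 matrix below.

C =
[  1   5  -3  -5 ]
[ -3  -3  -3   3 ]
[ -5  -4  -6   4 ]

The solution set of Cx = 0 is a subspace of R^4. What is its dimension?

Row reduce to echelon form.
R2 ← R2 + (3)·R1: [0, 12, -12, -12]
R3 ← R3 + (5)·R1: [0, 21, -21, -21]
R3 ← R3 − (7/4)·R2: [0, 0, 0, 0]
2 nonzero rows, so rank(C) = 2.
C has 4 columns; by rank–nullity, nullity = 4 − 2 = 2.

2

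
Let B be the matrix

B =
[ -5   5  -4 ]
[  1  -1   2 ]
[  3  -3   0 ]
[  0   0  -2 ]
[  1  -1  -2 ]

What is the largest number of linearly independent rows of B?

Row reduce to echelon form.
R2 ← R2 + (1/5)·R1: [0, 0, 6/5]
R3 ← R3 + (3/5)·R1: [0, 0, -12/5]
R5 ← R5 + (1/5)·R1: [0, 0, -14/5]
R3 ← R3 + (2)·R2: [0, 0, 0]
R4 ← R4 + (5/3)·R2: [0, 0, 0]
R5 ← R5 + (7/3)·R2: [0, 0, 0]
Echelon form has 2 nonzero rows, so rank(B) = 2.
The rank gives the maximum number of linearly independent rows: 2.

2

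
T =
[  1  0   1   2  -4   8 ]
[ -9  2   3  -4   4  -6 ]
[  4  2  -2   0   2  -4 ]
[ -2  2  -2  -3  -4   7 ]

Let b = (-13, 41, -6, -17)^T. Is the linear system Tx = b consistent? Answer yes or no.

Row reduce the augmented matrix [T | b].
R2 ← R2 + (9)·R1: [0, 2, 12, 14, -32, 66, -76]
R3 ← R3 − (4)·R1: [0, 2, -6, -8, 18, -36, 46]
R4 ← R4 + (2)·R1: [0, 2, 0, 1, -12, 23, -43]
R3 ← R3 − R2: [0, 0, -18, -22, 50, -102, 122]
R4 ← R4 − R2: [0, 0, -12, -13, 20, -43, 33]
R4 ← R4 − (2/3)·R3: [0, 0, 0, 5/3, -40/3, 25, -145/3]
The echelon form has 4 nonzero rows, and every pivot lies in the first 6 columns, so rank(T) = rank([T|b]) = 4.
The system is consistent.

yes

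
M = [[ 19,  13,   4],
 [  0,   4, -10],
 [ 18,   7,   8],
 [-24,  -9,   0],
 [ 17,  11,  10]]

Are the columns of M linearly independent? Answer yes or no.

yes

Row reduce M to echelon form.
R3 ← R3 − (18/19)·R1: [0, -101/19, 80/19]
R4 ← R4 + (24/19)·R1: [0, 141/19, 96/19]
R5 ← R5 − (17/19)·R1: [0, -12/19, 122/19]
R3 ← R3 + (101/76)·R2: [0, 0, -345/38]
R4 ← R4 − (141/76)·R2: [0, 0, 897/38]
R5 ← R5 + (3/19)·R2: [0, 0, 92/19]
R4 ← R4 + (13/5)·R3: [0, 0, 0]
R5 ← R5 + (8/15)·R3: [0, 0, 0]
3 pivots among 3 columns.
Every column is a pivot column, so the columns are linearly independent.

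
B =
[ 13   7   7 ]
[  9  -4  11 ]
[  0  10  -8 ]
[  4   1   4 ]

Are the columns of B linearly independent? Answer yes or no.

Row reduce B to echelon form.
R2 ← R2 − (9/13)·R1: [0, -115/13, 80/13]
R4 ← R4 − (4/13)·R1: [0, -15/13, 24/13]
R3 ← R3 + (26/23)·R2: [0, 0, -24/23]
R4 ← R4 − (3/23)·R2: [0, 0, 24/23]
R4 ← R4 + R3: [0, 0, 0]
3 pivots among 3 columns.
Every column is a pivot column, so the columns are linearly independent.

yes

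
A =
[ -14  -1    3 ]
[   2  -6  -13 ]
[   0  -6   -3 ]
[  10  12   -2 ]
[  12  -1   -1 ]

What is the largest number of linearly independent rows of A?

3

Row reduce to echelon form.
R2 ← R2 + (1/7)·R1: [0, -43/7, -88/7]
R4 ← R4 + (5/7)·R1: [0, 79/7, 1/7]
R5 ← R5 + (6/7)·R1: [0, -13/7, 11/7]
R3 ← R3 − (42/43)·R2: [0, 0, 399/43]
R4 ← R4 + (79/43)·R2: [0, 0, -987/43]
R5 ← R5 − (13/43)·R2: [0, 0, 231/43]
R4 ← R4 + (47/19)·R3: [0, 0, 0]
R5 ← R5 − (11/19)·R3: [0, 0, 0]
Echelon form has 3 nonzero rows, so rank(A) = 3.
The rank gives the maximum number of linearly independent rows: 3.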